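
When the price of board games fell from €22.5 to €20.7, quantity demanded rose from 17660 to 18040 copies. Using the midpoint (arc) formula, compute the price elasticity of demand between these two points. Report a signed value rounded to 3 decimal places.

%ΔQ = (18040 − 17660) / [(17660 + 18040)/2] = 380/17850 = 0.021288…
%ΔP = (20.7 − 22.5) / [(22.5 + 20.7)/2] = -1.8/21.6 = -0.083333…
Arc Ed = %ΔQ / %ΔP = (380/17850) / (-1.8/21.6) = -0.25546…

-0.255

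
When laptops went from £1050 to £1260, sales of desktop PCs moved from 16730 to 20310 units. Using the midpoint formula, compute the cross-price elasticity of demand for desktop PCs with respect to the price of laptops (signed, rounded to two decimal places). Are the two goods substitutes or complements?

%ΔQ_{desktop PCs} = (20310 − 16730)/avg = 3580/18520 = 0.193304…
%ΔP_{laptops} = (1260 − 1050)/avg = 210/1155 = 0.181818…
E_cross = (3580/18520) / (210/1155) = 1.0631…
E_cross > 0 ⇒ the goods are substitutes.

1.06; substitutes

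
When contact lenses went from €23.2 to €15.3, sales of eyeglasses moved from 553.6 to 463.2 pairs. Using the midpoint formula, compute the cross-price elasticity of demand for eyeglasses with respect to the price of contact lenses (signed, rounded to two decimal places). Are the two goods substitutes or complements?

0.43; substitutes

%ΔQ_{eyeglasses} = (463.2 − 553.6)/avg = -90.4/508.4 = -0.177812…
%ΔP_{contact lenses} = (15.3 − 23.2)/avg = -7.9/19.25 = -0.410389…
E_cross = (-90.4/508.4) / (-7.9/19.25) = 0.4332…
E_cross > 0 ⇒ the goods are substitutes.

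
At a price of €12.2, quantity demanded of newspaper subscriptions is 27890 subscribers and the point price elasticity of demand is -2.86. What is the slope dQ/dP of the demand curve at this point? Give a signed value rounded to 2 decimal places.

-6538.15

Ed = (dQ/dP)·(P/Q) ⇒ dQ/dP = Ed·Q/P = (-2.86)·27890/12.2 = -6538.1475…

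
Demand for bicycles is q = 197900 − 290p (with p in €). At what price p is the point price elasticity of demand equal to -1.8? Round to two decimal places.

Ed = −290p/(197900 − 290p). Set this equal to -1.8:
290p = 1.8·(197900 − 290p) ⇒ 290p(1 + 1.8) = 1.8·197900
p = 1.8·197900 / (290·2.8) = 438.6945…

438.69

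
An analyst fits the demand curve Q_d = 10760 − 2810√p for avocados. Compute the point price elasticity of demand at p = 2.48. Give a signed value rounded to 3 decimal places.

-0.349

dQ_d/dp = −2810/(2√p) = -892.176. At p = 2.48, Q_d = 6334.81.
Ed = (dQ_d/dp)·(p/Q_d) = (-892.176) × (2.48/6334.81) = -0.34927…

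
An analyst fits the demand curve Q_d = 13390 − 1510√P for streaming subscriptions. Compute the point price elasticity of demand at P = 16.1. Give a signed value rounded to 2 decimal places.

dQ_d/dP = −1510/(2√P) = -188.163. At P = 16.1, Q_d = 7331.15.
Ed = (dQ_d/dP)·(P/Q_d) = (-188.163) × (16.1/7331.15) = -0.4132…

-0.41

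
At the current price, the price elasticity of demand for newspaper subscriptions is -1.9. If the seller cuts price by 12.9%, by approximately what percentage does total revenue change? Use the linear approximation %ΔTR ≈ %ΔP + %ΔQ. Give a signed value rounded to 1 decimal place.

%ΔQ ≈ Ed × %ΔP = (-1.9) × (-12.9%) = +24.5100%
%ΔTR ≈ %ΔP + %ΔQ = (-12.9%) + (+24.5100%) = +11.6100%

+11.6%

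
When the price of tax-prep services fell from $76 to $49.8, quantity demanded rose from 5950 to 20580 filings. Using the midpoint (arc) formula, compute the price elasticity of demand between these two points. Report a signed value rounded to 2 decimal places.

%ΔQ = (20580 − 5950) / [(5950 + 20580)/2] = 14630/13265 = 1.102902…
%ΔP = (49.8 − 76) / [(76 + 49.8)/2] = -26.2/62.9 = -0.416534…
Arc Ed = %ΔQ / %ΔP = (14630/13265) / (-26.2/62.9) = -2.6478…

-2.65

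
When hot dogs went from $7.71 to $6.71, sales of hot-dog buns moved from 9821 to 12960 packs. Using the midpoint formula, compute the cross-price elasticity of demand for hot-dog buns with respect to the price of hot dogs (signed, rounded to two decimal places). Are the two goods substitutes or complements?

%ΔQ_{hot-dog buns} = (12960 − 9821)/avg = 3139/11390.5 = 0.275580…
%ΔP_{hot dogs} = (6.71 − 7.71)/avg = -1/7.21 = -0.138696…
E_cross = (3139/11390.5) / (-1/7.21) = -1.9869…
E_cross < 0 ⇒ the goods are complements.

-1.99; complements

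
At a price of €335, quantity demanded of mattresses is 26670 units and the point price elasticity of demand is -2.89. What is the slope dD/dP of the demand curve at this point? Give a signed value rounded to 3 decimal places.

Ed = (dD/dP)·(P/D) ⇒ dD/dP = Ed·D/P = (-2.89)·26670/335 = -230.07850…

-230.079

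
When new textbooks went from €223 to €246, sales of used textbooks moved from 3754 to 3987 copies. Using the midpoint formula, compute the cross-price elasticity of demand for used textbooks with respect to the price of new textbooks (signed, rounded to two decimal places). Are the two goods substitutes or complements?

0.61; substitutes

%ΔQ_{used textbooks} = (3987 − 3754)/avg = 233/3870.5 = 0.060198…
%ΔP_{new textbooks} = (246 − 223)/avg = 23/234.5 = 0.098081…
E_cross = (233/3870.5) / (23/234.5) = 0.6137…
E_cross > 0 ⇒ the goods are substitutes.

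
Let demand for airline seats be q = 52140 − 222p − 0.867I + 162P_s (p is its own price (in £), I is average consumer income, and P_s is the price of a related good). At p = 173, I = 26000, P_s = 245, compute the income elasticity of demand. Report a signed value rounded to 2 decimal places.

At the given values, q = 52140 − 222(173) − 0.867(26000) + 162(245) = 30882.
∂q/∂I = -0.867.
E = (-0.867) × (26000/30882) = -0.7299…

-0.73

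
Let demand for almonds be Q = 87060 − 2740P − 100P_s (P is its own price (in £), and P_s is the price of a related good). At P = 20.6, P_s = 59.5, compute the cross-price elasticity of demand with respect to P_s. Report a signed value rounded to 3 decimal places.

At the given values, Q = 87060 − 2740(20.6) − 100(59.5) = 24666.
∂Q/∂P_s = -100.
E = (-100) × (59.5/24666) = -0.24122…

-0.241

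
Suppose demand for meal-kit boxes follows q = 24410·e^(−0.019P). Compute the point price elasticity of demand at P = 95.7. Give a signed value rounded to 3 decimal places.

dq/dP = −0.019·q = -75.2738. At P = 95.7, q = 3961.78.
Ed = (dq/dP)·(P/q) = (-75.2738) × (95.7/3961.78) = -1.8183

-1.818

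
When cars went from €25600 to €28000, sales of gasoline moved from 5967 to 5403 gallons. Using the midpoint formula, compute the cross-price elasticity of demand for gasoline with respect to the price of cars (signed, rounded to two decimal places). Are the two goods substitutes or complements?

%ΔQ_{gasoline} = (5403 − 5967)/avg = -564/5685 = -0.099208…
%ΔP_{cars} = (28000 − 25600)/avg = 2400/26800 = 0.089552…
E_cross = (-564/5685) / (2400/26800) = -1.1078…
E_cross < 0 ⇒ the goods are complements.

-1.11; complements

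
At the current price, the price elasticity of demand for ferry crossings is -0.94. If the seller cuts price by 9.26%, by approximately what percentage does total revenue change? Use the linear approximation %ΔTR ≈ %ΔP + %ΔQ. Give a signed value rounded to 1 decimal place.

-0.6%

%ΔQ ≈ Ed × %ΔP = (-0.94) × (-9.26%) = +8.7044%
%ΔTR ≈ %ΔP + %ΔQ = (-9.26%) + (+8.7044%) = -0.5556%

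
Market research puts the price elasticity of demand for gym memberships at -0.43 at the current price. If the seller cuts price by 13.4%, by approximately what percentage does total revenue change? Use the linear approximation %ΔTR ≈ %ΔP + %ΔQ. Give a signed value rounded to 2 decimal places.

-7.64%

%ΔQ ≈ Ed × %ΔP = (-0.43) × (-13.4%) = +5.7620%
%ΔTR ≈ %ΔP + %ΔQ = (-13.4%) + (+5.7620%) = -7.6380%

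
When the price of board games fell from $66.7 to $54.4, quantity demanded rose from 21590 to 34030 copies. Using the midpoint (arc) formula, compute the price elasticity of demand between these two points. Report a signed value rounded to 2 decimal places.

%ΔQ = (34030 − 21590) / [(21590 + 34030)/2] = 12440/27810 = 0.447321…
%ΔP = (54.4 − 66.7) / [(66.7 + 54.4)/2] = -12.3/60.55 = -0.203137…
Arc Ed = %ΔQ / %ΔP = (12440/27810) / (-12.3/60.55) = -2.2020…

-2.20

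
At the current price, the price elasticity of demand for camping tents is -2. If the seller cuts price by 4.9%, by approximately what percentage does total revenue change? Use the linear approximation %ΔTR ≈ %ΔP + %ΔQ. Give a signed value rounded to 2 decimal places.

%ΔQ ≈ Ed × %ΔP = (-2) × (-4.9%) = +9.8000%
%ΔTR ≈ %ΔP + %ΔQ = (-4.9%) + (+9.8000%) = +4.9000%

+4.90%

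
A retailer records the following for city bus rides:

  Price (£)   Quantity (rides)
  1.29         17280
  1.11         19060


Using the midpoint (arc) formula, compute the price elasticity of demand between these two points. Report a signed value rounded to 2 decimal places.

-0.65

%ΔQ = (19060 − 17280) / [(17280 + 19060)/2] = 1780/18170 = 0.097963…
%ΔP = (1.11 − 1.29) / [(1.29 + 1.11)/2] = -0.18/1.2 = -0.15
Arc Ed = %ΔQ / %ΔP = (1780/18170) / (-0.18/1.2) = -0.6530…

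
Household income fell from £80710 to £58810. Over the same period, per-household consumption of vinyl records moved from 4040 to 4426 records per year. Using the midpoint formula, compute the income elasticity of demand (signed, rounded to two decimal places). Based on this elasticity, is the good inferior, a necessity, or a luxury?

%ΔQ = (4426 − 4040)/[( 4040 + 4426)/2] = 386/4233 = 0.091188…
%ΔIncome = (58810 − 80710)/[( 80710 + 58810)/2] = -21900/69760 = -0.313933…
E_income = (386/4233) / (-21900/69760) = -0.2904…
E_income < 0 ⇒ inferior good.

-0.29; inferior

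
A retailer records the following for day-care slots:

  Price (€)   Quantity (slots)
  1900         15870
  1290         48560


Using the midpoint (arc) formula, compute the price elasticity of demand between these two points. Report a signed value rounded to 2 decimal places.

-2.65

%ΔQ = (48560 − 15870) / [(15870 + 48560)/2] = 32690/32215 = 1.014744…
%ΔP = (1290 − 1900) / [(1900 + 1290)/2] = -610/1595 = -0.382445…
Arc Ed = %ΔQ / %ΔP = (32690/32215) / (-610/1595) = -2.6533…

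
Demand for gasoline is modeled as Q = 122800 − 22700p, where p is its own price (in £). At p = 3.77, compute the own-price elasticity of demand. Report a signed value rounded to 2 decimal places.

At the given values, Q = 122800 − 22700(3.77) = 37221.
∂Q/∂p = −22700.
E = (-22700) × (3.77/37221) = -2.2992…

-2.30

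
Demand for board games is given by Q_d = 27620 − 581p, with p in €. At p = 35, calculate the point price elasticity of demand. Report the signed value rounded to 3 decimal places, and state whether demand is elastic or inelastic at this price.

-2.791; elastic

dQ_d/dp = −581. At p = 35, Q_d = 27620 − 581(35) = 7285.
Ed = (dQ_d/dp)·(p/Q_d) = −581 × (35/7285) = -2.79135…
|Ed| = 2.791 > 1, so demand is elastic.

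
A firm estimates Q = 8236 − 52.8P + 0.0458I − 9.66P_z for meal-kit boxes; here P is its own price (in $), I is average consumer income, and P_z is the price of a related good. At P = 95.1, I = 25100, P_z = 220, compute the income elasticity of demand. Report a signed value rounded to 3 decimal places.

At the given values, Q = 8236 − 52.8(95.1) + 0.0458(25100) − 9.66(220) = 2239.1.
∂Q/∂I = 0.0458.
E = (0.0458) × (25100/2239.1) = 0.51341…

0.513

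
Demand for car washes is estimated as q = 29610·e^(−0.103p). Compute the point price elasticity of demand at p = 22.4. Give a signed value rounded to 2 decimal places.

dq/dp = −0.103·q = -303.579. At p = 22.4, q = 2947.37.
Ed = (dq/dp)·(p/q) = (-303.579) × (22.4/2947.37) = -2.3072

-2.31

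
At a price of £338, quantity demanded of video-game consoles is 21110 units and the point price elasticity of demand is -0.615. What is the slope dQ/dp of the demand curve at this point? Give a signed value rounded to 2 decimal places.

Ed = (dQ/dp)·(p/Q) ⇒ dQ/dp = Ed·Q/p = (-0.615)·21110/338 = -38.4102…

-38.41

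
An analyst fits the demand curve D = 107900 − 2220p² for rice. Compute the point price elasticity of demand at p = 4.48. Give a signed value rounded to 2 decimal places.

dD/dp = −2·2220·p = -19891.2. At p = 4.48, D = 63343.712.
Ed = (dD/dp)·(p/D) = (-19891.2) × (4.48/63343.712) = -1.4068…

-1.41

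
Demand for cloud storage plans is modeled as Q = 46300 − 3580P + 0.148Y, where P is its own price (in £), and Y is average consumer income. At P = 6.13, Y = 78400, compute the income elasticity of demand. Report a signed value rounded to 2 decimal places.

0.32

At the given values, Q = 46300 − 3580(6.13) + 0.148(78400) = 35957.8.
∂Q/∂Y = 0.148.
E = (0.148) × (78400/35957.8) = 0.3226…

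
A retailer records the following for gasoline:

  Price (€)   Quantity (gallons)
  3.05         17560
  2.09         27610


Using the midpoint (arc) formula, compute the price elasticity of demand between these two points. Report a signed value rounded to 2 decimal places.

%ΔQ = (27610 − 17560) / [(17560 + 27610)/2] = 10050/22585 = 0.444985…
%ΔP = (2.09 − 3.05) / [(3.05 + 2.09)/2] = -0.96/2.57 = -0.373540…
Arc Ed = %ΔQ / %ΔP = (10050/22585) / (-0.96/2.57) = -1.1912…

-1.19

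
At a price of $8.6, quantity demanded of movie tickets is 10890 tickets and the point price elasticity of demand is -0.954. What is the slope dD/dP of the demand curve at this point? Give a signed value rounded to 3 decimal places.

-1208.030

Ed = (dD/dP)·(P/D) ⇒ dD/dP = Ed·D/P = (-0.954)·10890/8.6 = -1208.03023…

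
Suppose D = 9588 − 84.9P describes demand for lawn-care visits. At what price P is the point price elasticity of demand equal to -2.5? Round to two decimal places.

80.67

Ed = −84.9P/(9588 − 84.9P). Set this equal to -2.5:
84.9P = 2.5·(9588 − 84.9P) ⇒ 84.9P(1 + 2.5) = 2.5·9588
P = 2.5·9588 / (84.9·3.5) = 80.6663…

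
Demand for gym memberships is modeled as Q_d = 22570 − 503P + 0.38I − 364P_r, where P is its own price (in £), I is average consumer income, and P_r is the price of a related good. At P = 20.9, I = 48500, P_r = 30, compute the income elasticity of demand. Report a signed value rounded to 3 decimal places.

0.942

At the given values, Q_d = 22570 − 503(20.9) + 0.38(48500) − 364(30) = 19567.3.
∂Q_d/∂I = 0.38.
E = (0.38) × (48500/19567.3) = 0.94187…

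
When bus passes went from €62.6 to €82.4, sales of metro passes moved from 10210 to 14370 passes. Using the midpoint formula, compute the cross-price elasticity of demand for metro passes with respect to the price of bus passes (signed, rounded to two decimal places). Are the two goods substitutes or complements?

%ΔQ_{metro passes} = (14370 − 10210)/avg = 4160/12290 = 0.338486…
%ΔP_{bus passes} = (82.4 − 62.6)/avg = 19.8/72.5 = 0.273103…
E_cross = (4160/12290) / (19.8/72.5) = 1.2394…
E_cross > 0 ⇒ the goods are substitutes.

1.24; substitutes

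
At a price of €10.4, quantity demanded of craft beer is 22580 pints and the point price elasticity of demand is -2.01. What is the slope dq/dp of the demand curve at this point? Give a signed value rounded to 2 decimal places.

-4364.02

Ed = (dq/dp)·(p/q) ⇒ dq/dp = Ed·q/p = (-2.01)·22580/10.4 = -4364.0192…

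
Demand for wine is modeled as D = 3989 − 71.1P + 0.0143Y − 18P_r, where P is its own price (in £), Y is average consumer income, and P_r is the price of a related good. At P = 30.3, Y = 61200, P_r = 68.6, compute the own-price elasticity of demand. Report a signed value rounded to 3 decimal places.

-1.461

At the given values, D = 3989 − 71.1(30.3) + 0.0143(61200) − 18(68.6) = 1475.03.
∂D/∂P = −71.1.
E = (-71.1) × (30.3/1475.03) = -1.46053…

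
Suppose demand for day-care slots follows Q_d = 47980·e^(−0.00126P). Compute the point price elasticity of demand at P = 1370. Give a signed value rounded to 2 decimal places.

dQ_d/dP = −0.00126·Q_d = -10.7585. At P = 1370, Q_d = 8538.49.
Ed = (dQ_d/dP)·(P/Q_d) = (-10.7585) × (1370/8538.49) = -1.7262

-1.73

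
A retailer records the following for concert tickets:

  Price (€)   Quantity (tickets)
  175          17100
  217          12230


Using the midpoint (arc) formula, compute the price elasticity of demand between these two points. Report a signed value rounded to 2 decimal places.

-1.55

%ΔQ = (12230 − 17100) / [(17100 + 12230)/2] = -4870/14665 = -0.332083…
%ΔP = (217 − 175) / [(175 + 217)/2] = 42/196 = 0.214285…
Arc Ed = %ΔQ / %ΔP = (-4870/14665) / (42/196) = -1.5497…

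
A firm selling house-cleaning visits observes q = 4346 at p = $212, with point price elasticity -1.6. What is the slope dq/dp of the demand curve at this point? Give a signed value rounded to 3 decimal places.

Ed = (dq/dp)·(p/q) ⇒ dq/dp = Ed·q/p = (-1.6)·4346/212 = -32.8

-32.800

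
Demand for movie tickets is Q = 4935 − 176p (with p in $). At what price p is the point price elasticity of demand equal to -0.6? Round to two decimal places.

Ed = −176p/(4935 − 176p). Set this equal to -0.6:
176p = 0.6·(4935 − 176p) ⇒ 176p(1 + 0.6) = 0.6·4935
p = 0.6·4935 / (176·1.6) = 10.5149…

10.51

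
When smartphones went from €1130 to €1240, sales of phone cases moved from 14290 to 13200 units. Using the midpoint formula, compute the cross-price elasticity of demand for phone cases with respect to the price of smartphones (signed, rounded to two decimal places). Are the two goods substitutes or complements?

%ΔQ_{phone cases} = (13200 − 14290)/avg = -1090/13745 = -0.079301…
%ΔP_{smartphones} = (1240 − 1130)/avg = 110/1185 = 0.092827…
E_cross = (-1090/13745) / (110/1185) = -0.8542…
E_cross < 0 ⇒ the goods are complements.

-0.85; complements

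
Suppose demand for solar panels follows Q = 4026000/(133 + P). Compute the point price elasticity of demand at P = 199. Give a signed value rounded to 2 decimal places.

-0.60

dQ/dP = −4026000/(133 + P)² = -36.5256. At P = 199, Q = 12126.5.
Ed = (dQ/dP)·(P/Q) = (-36.5256) × (199/12126.5) = -0.5993…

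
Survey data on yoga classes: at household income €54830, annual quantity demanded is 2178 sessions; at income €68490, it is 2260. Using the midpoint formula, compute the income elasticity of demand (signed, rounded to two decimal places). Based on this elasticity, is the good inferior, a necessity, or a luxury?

0.17; necessity

%ΔQ = (2260 − 2178)/[( 2178 + 2260)/2] = 82/2219 = 0.036953…
%ΔIncome = (68490 − 54830)/[( 54830 + 68490)/2] = 13660/61660 = 0.221537…
E_income = (82/2219) / (13660/61660) = 0.1668…
0 < E_income < 1 ⇒ normal good, necessity.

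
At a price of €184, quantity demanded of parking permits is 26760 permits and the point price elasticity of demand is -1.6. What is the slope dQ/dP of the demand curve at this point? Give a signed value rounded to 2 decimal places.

Ed = (dQ/dP)·(P/Q) ⇒ dQ/dP = Ed·Q/P = (-1.6)·26760/184 = -232.6956…

-232.70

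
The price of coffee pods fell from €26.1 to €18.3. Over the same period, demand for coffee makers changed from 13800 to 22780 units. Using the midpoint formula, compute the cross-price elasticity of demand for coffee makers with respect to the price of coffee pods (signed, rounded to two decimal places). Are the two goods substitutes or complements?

%ΔQ_{coffee makers} = (22780 − 13800)/avg = 8980/18290 = 0.490978…
%ΔP_{coffee pods} = (18.3 − 26.1)/avg = -7.8/22.2 = -0.351351…
E_cross = (8980/18290) / (-7.8/22.2) = -1.3974…
E_cross < 0 ⇒ the goods are complements.

-1.40; complements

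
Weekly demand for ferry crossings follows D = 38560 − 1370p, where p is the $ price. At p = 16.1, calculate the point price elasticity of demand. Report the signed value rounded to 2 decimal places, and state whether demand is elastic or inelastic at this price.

-1.34; elastic

dD/dp = −1370. At p = 16.1, D = 38560 − 1370(16.1) = 16503.
Ed = (dD/dp)·(p/D) = −1370 × (16.1/16503) = -1.3365…
|Ed| = 1.34 > 1, so demand is elastic.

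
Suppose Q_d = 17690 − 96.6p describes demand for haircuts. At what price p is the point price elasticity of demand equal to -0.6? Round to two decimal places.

68.67

Ed = −96.6p/(17690 − 96.6p). Set this equal to -0.6:
96.6p = 0.6·(17690 − 96.6p) ⇒ 96.6p(1 + 0.6) = 0.6·17690
p = 0.6·17690 / (96.6·1.6) = 68.6723…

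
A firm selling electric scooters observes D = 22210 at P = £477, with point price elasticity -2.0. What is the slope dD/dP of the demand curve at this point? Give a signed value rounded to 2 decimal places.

-93.12

Ed = (dD/dP)·(P/D) ⇒ dD/dP = Ed·D/P = (-2.0)·22210/477 = -93.1236…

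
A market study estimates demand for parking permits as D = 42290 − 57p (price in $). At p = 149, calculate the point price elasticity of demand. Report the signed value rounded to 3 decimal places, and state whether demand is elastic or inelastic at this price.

dD/dp = −57. At p = 149, D = 42290 − 57(149) = 33797.
Ed = (dD/dp)·(p/D) = −57 × (149/33797) = -0.25129…
|Ed| = 0.251 < 1, so demand is inelastic.

-0.251; inelastic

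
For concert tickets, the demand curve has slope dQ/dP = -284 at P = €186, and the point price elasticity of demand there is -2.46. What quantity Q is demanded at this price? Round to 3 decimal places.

Ed = (dQ/dP)·(P/Q) ⇒ Q = (dQ/dP)·P/Ed = (-284)·186/(-2.46) = 21473.17073…

21473.171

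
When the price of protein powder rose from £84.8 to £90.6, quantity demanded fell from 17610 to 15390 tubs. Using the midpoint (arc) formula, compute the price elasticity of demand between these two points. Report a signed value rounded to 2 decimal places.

-2.03

%ΔQ = (15390 − 17610) / [(17610 + 15390)/2] = -2220/16500 = -0.134545…
%ΔP = (90.6 − 84.8) / [(84.8 + 90.6)/2] = 5.8/87.7 = 0.066134…
Arc Ed = %ΔQ / %ΔP = (-2220/16500) / (5.8/87.7) = -2.0344…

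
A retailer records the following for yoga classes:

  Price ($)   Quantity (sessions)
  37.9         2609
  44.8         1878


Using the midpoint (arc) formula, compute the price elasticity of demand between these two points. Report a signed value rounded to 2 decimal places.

%ΔQ = (1878 − 2609) / [(2609 + 1878)/2] = -731/2243.5 = -0.325830…
%ΔP = (44.8 − 37.9) / [(37.9 + 44.8)/2] = 6.9/41.35 = 0.166868…
Arc Ed = %ΔQ / %ΔP = (-731/2243.5) / (6.9/41.35) = -1.9526…

-1.95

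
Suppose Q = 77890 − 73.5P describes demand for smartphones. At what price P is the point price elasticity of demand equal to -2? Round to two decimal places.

706.49

Ed = −73.5P/(77890 − 73.5P). Set this equal to -2:
73.5P = 2·(77890 − 73.5P) ⇒ 73.5P(1 + 2) = 2·77890
P = 2·77890 / (73.5·3) = 706.4852…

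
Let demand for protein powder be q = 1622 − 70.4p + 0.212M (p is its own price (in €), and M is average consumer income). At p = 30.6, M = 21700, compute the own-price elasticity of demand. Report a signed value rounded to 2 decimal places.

-0.53

At the given values, q = 1622 − 70.4(30.6) + 0.212(21700) = 4068.16.
∂q/∂p = −70.4.
E = (-70.4) × (30.6/4068.16) = -0.5295…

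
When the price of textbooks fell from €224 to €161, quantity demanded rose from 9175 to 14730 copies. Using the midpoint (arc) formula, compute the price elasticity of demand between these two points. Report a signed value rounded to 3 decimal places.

-1.420

%ΔQ = (14730 − 9175) / [(9175 + 14730)/2] = 5555/11952.5 = 0.464756…
%ΔP = (161 − 224) / [(224 + 161)/2] = -63/192.5 = -0.327272…
Arc Ed = %ΔQ / %ΔP = (5555/11952.5) / (-63/192.5) = -1.42008…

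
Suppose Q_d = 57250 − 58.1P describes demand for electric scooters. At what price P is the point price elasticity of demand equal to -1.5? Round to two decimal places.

Ed = −58.1P/(57250 − 58.1P). Set this equal to -1.5:
58.1P = 1.5·(57250 − 58.1P) ⇒ 58.1P(1 + 1.5) = 1.5·57250
P = 1.5·57250 / (58.1·2.5) = 591.2220…

591.22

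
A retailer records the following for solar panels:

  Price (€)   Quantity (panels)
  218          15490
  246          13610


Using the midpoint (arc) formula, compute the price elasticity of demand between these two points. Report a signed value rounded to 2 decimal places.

-1.07

%ΔQ = (13610 − 15490) / [(15490 + 13610)/2] = -1880/14550 = -0.129209…
%ΔP = (246 − 218) / [(218 + 246)/2] = 28/232 = 0.120689…
Arc Ed = %ΔQ / %ΔP = (-1880/14550) / (28/232) = -1.0705…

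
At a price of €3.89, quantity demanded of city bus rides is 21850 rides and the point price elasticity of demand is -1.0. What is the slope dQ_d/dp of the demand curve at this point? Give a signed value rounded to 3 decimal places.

Ed = (dQ_d/dp)·(p/Q_d) ⇒ dQ_d/dp = Ed·Q_d/p = (-1.0)·21850/3.89 = -5616.96658…

-5616.967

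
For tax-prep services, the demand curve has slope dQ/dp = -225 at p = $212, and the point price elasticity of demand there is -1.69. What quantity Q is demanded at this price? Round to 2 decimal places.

28224.85

Ed = (dQ/dp)·(p/Q) ⇒ Q = (dQ/dp)·p/Ed = (-225)·212/(-1.69) = 28224.8520…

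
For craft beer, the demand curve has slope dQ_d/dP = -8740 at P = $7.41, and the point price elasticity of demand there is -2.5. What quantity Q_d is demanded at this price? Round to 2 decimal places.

Ed = (dQ_d/dP)·(P/Q_d) ⇒ Q_d = (dQ_d/dP)·P/Ed = (-8740)·7.41/(-2.5) = 25905.36

25905.36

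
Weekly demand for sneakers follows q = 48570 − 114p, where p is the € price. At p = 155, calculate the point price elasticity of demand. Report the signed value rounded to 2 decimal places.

-0.57

dq/dp = −114. At p = 155, q = 48570 − 114(155) = 30900.
Ed = (dq/dp)·(p/q) = −114 × (155/30900) = -0.5718…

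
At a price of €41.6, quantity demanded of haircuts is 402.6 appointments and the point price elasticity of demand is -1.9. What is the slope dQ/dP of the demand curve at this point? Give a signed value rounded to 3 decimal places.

-18.388

Ed = (dQ/dP)·(P/Q) ⇒ dQ/dP = Ed·Q/P = (-1.9)·402.6/41.6 = -18.38798…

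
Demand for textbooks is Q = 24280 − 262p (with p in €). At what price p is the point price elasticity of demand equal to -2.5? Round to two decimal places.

Ed = −262p/(24280 − 262p). Set this equal to -2.5:
262p = 2.5·(24280 − 262p) ⇒ 262p(1 + 2.5) = 2.5·24280
p = 2.5·24280 / (262·3.5) = 66.1941…

66.19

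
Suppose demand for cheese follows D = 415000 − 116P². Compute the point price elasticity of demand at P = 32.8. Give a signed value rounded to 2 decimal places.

-0.86

dD/dP = −2·116·P = -7609.6. At P = 32.8, D = 290202.56.
Ed = (dD/dP)·(P/D) = (-7609.6) × (32.8/290202.56) = -0.8600…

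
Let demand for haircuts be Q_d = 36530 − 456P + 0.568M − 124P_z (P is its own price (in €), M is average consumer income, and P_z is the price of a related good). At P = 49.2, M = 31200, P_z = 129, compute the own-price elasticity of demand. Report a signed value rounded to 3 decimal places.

-1.418

At the given values, Q_d = 36530 − 456(49.2) + 0.568(31200) − 124(129) = 15820.4.
∂Q_d/∂P = −456.
E = (-456) × (49.2/15820.4) = -1.41811…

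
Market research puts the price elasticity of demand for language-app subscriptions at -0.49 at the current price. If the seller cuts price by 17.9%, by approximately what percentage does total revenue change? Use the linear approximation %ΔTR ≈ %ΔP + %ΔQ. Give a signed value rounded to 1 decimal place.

-9.1%

%ΔQ ≈ Ed × %ΔP = (-0.49) × (-17.9%) = +8.7710%
%ΔTR ≈ %ΔP + %ΔQ = (-17.9%) + (+8.7710%) = -9.1290%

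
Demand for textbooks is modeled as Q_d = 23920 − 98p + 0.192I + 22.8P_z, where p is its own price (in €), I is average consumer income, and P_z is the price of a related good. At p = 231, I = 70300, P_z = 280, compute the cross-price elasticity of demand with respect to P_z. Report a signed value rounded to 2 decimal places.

At the given values, Q_d = 23920 − 98(231) + 0.192(70300) + 22.8(280) = 21163.6.
∂Q_d/∂P_z = 22.8.
E = (22.8) × (280/21163.6) = 0.3016…

0.30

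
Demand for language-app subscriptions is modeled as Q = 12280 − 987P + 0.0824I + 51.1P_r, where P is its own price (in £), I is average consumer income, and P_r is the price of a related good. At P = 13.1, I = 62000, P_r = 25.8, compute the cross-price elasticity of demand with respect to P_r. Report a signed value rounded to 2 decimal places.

At the given values, Q = 12280 − 987(13.1) + 0.0824(62000) + 51.1(25.8) = 5777.48.
∂Q/∂P_r = 51.1.
E = (51.1) × (25.8/5777.48) = 0.2281…

0.23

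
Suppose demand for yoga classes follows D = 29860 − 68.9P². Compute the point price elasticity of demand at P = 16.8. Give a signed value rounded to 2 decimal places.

-3.73

dD/dP = −2·68.9·P = -2315.04. At P = 16.8, D = 10413.664.
Ed = (dD/dP)·(P/D) = (-2315.04) × (16.8/10413.664) = -3.7347…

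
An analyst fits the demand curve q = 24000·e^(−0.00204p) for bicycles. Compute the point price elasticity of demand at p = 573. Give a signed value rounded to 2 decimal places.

dq/dp = −0.00204·q = -15.212. At p = 573, q = 7456.86.
Ed = (dq/dp)·(p/q) = (-15.212) × (573/7456.86) = -1.1689…

-1.17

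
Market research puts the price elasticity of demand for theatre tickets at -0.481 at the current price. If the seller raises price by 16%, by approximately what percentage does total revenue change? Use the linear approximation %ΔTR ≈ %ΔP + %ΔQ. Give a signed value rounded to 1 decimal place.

%ΔQ ≈ Ed × %ΔP = (-0.481) × (+16%) = -7.6960%
%ΔTR ≈ %ΔP + %ΔQ = (+16%) + (-7.6960%) = +8.3040%

+8.3%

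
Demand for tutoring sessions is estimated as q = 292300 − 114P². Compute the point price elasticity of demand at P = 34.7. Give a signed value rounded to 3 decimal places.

dq/dP = −2·114·P = -7911.6. At P = 34.7, q = 155033.74.
Ed = (dq/dP)·(P/q) = (-7911.6) × (34.7/155033.74) = -1.77079…

-1.771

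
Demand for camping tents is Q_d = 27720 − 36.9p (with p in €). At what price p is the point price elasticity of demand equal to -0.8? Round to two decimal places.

Ed = −36.9p/(27720 − 36.9p). Set this equal to -0.8:
36.9p = 0.8·(27720 − 36.9p) ⇒ 36.9p(1 + 0.8) = 0.8·27720
p = 0.8·27720 / (36.9·1.8) = 333.8753…

333.88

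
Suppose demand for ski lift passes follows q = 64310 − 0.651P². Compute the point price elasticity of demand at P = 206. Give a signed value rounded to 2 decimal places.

dq/dP = −2·0.651·P = -268.212. At P = 206, q = 36684.164.
Ed = (dq/dP)·(P/q) = (-268.212) × (206/36684.164) = -1.5061…

-1.51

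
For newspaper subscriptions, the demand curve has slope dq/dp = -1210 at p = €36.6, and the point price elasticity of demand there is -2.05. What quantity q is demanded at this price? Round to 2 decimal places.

21602.93

Ed = (dq/dp)·(p/q) ⇒ q = (dq/dp)·p/Ed = (-1210)·36.6/(-2.05) = 21602.9268…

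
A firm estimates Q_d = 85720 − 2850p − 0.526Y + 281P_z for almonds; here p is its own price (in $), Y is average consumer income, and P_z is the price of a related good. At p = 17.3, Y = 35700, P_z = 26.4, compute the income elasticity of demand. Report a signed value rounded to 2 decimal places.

-0.75

At the given values, Q_d = 85720 − 2850(17.3) − 0.526(35700) + 281(26.4) = 25055.2.
∂Q_d/∂Y = -0.526.
E = (-0.526) × (35700/25055.2) = -0.7494…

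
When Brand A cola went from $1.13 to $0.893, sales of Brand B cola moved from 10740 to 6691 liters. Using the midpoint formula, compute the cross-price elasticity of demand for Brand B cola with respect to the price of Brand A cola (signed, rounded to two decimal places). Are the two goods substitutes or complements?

1.98; substitutes

%ΔQ_{Brand B cola} = (6691 − 10740)/avg = -4049/8715.5 = -0.464574…
%ΔP_{Brand A cola} = (0.893 − 1.13)/avg = -0.237/1.0115 = -0.234305…
E_cross = (-4049/8715.5) / (-0.237/1.0115) = 1.9827…
E_cross > 0 ⇒ the goods are substitutes.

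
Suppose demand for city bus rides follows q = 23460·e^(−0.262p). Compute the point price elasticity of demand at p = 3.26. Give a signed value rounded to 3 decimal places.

-0.854

dq/dp = −0.262·q = -2616.31. At p = 3.26, q = 9985.93.
Ed = (dq/dp)·(p/q) = (-2616.31) × (3.26/9985.93) = -0.85412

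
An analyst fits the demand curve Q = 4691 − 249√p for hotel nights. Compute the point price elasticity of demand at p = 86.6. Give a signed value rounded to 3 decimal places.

-0.488

dQ/dp = −249/(2√p) = -13.3786. At p = 86.6, Q = 2373.83.
Ed = (dQ/dp)·(p/Q) = (-13.3786) × (86.6/2373.83) = -0.48806…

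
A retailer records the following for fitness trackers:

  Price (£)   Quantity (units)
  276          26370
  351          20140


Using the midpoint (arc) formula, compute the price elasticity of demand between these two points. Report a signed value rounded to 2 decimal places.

%ΔQ = (20140 − 26370) / [(26370 + 20140)/2] = -6230/23255 = -0.267899…
%ΔP = (351 − 276) / [(276 + 351)/2] = 75/313.5 = 0.239234…
Arc Ed = %ΔQ / %ΔP = (-6230/23255) / (75/313.5) = -1.1198…

-1.12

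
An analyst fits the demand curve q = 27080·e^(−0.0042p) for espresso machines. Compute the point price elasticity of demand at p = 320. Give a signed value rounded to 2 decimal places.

dq/dp = −0.0042·q = -29.6624. At p = 320, q = 7062.47.
Ed = (dq/dp)·(p/q) = (-29.6624) × (320/7062.47) = -1.344

-1.34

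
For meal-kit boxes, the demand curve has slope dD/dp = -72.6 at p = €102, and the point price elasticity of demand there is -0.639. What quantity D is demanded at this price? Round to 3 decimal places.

Ed = (dD/dp)·(p/D) ⇒ D = (dD/dp)·p/Ed = (-72.6)·102/(-0.639) = 11588.73239…

11588.732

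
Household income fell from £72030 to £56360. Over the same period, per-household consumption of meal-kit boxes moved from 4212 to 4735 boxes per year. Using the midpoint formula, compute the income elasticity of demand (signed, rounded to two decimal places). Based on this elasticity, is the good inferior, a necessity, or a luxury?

%ΔQ = (4735 − 4212)/[( 4212 + 4735)/2] = 523/4473.5 = 0.116910…
%ΔIncome = (56360 − 72030)/[( 72030 + 56360)/2] = -15670/64195 = -0.244100…
E_income = (523/4473.5) / (-15670/64195) = -0.4789…
E_income < 0 ⇒ inferior good.

-0.48; inferior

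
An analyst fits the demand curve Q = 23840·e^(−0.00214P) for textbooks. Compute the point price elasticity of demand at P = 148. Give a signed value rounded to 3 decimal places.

dQ/dP = −0.00214·Q = -37.1681. At P = 148, Q = 17368.3.
Ed = (dQ/dP)·(P/Q) = (-37.1681) × (148/17368.3) = -0.31672

-0.317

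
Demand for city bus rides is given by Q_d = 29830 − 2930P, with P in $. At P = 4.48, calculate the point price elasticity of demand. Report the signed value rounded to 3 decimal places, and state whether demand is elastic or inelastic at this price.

dQ_d/dP = −2930. At P = 4.48, Q_d = 29830 − 2930(4.48) = 16703.6.
Ed = (dQ_d/dP)·(P/Q_d) = −2930 × (4.48/16703.6) = -0.78584…
|Ed| = 0.786 < 1, so demand is inelastic.

-0.786; inelastic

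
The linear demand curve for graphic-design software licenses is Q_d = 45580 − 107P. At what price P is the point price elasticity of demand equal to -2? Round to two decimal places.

Ed = −107P/(45580 − 107P). Set this equal to -2:
107P = 2·(45580 − 107P) ⇒ 107P(1 + 2) = 2·45580
P = 2·45580 / (107·3) = 283.9875…

283.99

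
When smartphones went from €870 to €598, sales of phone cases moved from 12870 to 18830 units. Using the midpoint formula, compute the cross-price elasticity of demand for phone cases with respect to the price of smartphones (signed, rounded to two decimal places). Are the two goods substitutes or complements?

-1.01; complements

%ΔQ_{phone cases} = (18830 − 12870)/avg = 5960/15850 = 0.376025…
%ΔP_{smartphones} = (598 − 870)/avg = -272/734 = -0.370572…
E_cross = (5960/15850) / (-272/734) = -1.0147…
E_cross < 0 ⇒ the goods are complements.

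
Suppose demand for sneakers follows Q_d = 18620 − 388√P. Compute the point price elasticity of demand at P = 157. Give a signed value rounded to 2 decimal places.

-0.18

dQ_d/dP = −388/(2√P) = -15.4829. At P = 157, Q_d = 13758.4.
Ed = (dQ_d/dP)·(P/Q_d) = (-15.4829) × (157/13758.4) = -0.1766…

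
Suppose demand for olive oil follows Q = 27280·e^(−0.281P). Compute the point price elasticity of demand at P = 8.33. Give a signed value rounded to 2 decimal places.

dQ/dP = −0.281·Q = -737.878. At P = 8.33, Q = 2625.9.
Ed = (dQ/dP)·(P/Q) = (-737.878) × (8.33/2625.9) = -2.3407…

-2.34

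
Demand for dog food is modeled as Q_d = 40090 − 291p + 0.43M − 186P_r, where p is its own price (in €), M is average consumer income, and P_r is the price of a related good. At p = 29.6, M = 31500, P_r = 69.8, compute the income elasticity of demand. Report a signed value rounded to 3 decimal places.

At the given values, Q_d = 40090 − 291(29.6) + 0.43(31500) − 186(69.8) = 32038.6.
∂Q_d/∂M = 0.43.
E = (0.43) × (31500/32038.6) = 0.42277…

0.423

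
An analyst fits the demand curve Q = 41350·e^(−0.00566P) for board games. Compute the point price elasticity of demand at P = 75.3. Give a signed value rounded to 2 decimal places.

-0.43

dQ/dP = −0.00566·Q = -152.826. At P = 75.3, Q = 27001.
Ed = (dQ/dP)·(P/Q) = (-152.826) × (75.3/27001) = -0.4261…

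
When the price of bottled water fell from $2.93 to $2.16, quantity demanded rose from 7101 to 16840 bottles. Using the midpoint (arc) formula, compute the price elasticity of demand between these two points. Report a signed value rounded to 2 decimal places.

%ΔQ = (16840 − 7101) / [(7101 + 16840)/2] = 9739/11970.5 = 0.813583…
%ΔP = (2.16 − 2.93) / [(2.93 + 2.16)/2] = -0.77/2.545 = -0.302554…
Arc Ed = %ΔQ / %ΔP = (9739/11970.5) / (-0.77/2.545) = -2.6890…

-2.69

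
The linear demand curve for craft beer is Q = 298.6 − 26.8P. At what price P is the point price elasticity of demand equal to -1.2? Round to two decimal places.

Ed = −26.8P/(298.6 − 26.8P). Set this equal to -1.2:
26.8P = 1.2·(298.6 − 26.8P) ⇒ 26.8P(1 + 1.2) = 1.2·298.6
P = 1.2·298.6 / (26.8·2.2) = 6.0773…

6.08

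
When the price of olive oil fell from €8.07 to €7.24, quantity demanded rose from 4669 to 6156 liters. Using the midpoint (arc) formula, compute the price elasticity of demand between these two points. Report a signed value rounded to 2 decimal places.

-2.53

%ΔQ = (6156 − 4669) / [(4669 + 6156)/2] = 1487/5412.5 = 0.274734…
%ΔP = (7.24 − 8.07) / [(8.07 + 7.24)/2] = -0.83/7.655 = -0.108425…
Arc Ed = %ΔQ / %ΔP = (1487/5412.5) / (-0.83/7.655) = -2.5338…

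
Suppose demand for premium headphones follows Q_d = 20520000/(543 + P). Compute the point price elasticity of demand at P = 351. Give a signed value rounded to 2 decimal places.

-0.39

dQ_d/dP = −20520000/(543 + P)² = -25.6745. At P = 351, Q_d = 22953.
Ed = (dQ_d/dP)·(P/Q_d) = (-25.6745) × (351/22953) = -0.3926…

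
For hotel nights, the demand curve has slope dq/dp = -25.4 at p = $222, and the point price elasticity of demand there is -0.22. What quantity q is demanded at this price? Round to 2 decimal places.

25630.91

Ed = (dq/dp)·(p/q) ⇒ q = (dq/dp)·p/Ed = (-25.4)·222/(-0.22) = 25630.9090…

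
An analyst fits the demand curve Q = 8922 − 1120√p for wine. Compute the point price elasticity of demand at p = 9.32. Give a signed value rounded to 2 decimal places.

-0.31

dQ/dp = −1120/(2√p) = -183.434. At p = 9.32, Q = 5502.79.
Ed = (dQ/dp)·(p/Q) = (-183.434) × (9.32/5502.79) = -0.3106…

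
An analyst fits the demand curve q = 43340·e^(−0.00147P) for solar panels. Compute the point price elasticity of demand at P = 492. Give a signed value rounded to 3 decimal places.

dq/dP = −0.00147·q = -30.9106. At P = 492, q = 21027.6.
Ed = (dq/dP)·(P/q) = (-30.9106) × (492/21027.6) = -0.72324

-0.723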